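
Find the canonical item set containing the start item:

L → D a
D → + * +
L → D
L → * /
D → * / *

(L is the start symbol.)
{ [D → . * / *], [D → . + * +], [L → . * /], [L → . D a], [L → . D], [L' → . L] }

First, augment the grammar with L' → L
I₀ = CLOSURE({ [L' → . L] }):
  [L' → . L] has the dot before L: add [L → . D a], [L → . D], [L → . * /]
  [L → . D a] has the dot before D: add [D → . + * +], [D → . * / *]
No further items can be added.

I₀ = { [D → . * / *], [D → . + * +], [L → . * /], [L → . D a], [L → . D], [L' → . L] }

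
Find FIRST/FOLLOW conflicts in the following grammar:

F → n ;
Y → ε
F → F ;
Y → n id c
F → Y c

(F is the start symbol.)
No FIRST/FOLLOW conflicts.

Nullable non-terminals: Y.

Y: nullable alternative(s) Y → ε; FOLLOW(Y) = { 'c' }
  Y → ε: FIRST \ {ε} = { } — this is the only nullable alternative, skip
  Y → n id c: FIRST \ {ε} = { 'n' } — disjoint from FOLLOW(Y)

F has no nullable alternative, so no FIRST/FOLLOW check is needed there.

No FIRST/FOLLOW conflicts found.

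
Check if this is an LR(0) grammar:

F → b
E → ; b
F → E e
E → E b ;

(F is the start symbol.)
Yes, the grammar is LR(0)

A grammar is LR(0) if no state in the canonical LR(0) collection has:
  - both a shift item (dot before a terminal) and a complete item (shift-reduce conflict), or
  - two or more complete items (reduce-reduce conflict; the accept item [F' → F .] counts as a complete item here).

Augment with F' → F and build the canonical LR(0) collection (I0 = CLOSURE({[F' → . F]}), then GOTO on every symbol after a dot until no new states appear). It has 9 states:
  I0: { [E → . ; b], [E → . E b ;], [F → . E e], [F → . b], [F' → . F] }  — shift
  I1: { [E → ; . b] }  — shift
  I2: { [E → E . b ;], [F → E . e] }  — shift
  I3: { [F' → F .] }  — accept
  I4: { [F → b .] }  — reduce
  I5: { [E → E b . ;] }  — shift
  I6: { [F → E e .] }  — reduce
  I7: { [E → E b ; .] }  — reduce
  I8: { [E → ; b .] }  — reduce

Every state is either a pure shift/goto state or contains exactly one complete item and nothing to shift — no conflicts. The grammar is LR(0).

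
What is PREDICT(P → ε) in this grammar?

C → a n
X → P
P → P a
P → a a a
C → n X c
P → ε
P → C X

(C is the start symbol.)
PREDICT(P → ε) = (FIRST(RHS) \ {ε}) ∪ (FOLLOW(P) if ε ∈ FIRST(RHS), i.e. RHS ⇒* ε)
The right-hand side is ε (FIRST(ε) = { ε }), so the predict set is FOLLOW(P) = { 'a', 'c' }
PREDICT(P → ε) = { 'a', 'c' }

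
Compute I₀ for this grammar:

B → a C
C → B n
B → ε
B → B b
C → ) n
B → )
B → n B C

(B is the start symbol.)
First, augment the grammar with B' → B
I₀ = CLOSURE({ [B' → . B] }):
  [B' → . B] has the dot before B: add [B → . a C], [B → .], [B → . B b], [B → . )], [B → . n B C]
No further items can be added.

I₀ = { [B → . )], [B → . B b], [B → . a C], [B → . n B C], [B → .], [B' → . B] }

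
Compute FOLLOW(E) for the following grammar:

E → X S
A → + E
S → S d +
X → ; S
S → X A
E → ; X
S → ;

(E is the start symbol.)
To compute FOLLOW(E), find every occurrence of E on a right-hand side N → α E β: add FIRST(β) \ {ε}, and if β is empty or nullable also add FOLLOW(N). Iterate to a fixed point.

E is the start symbol, so $ ∈ FOLLOW(E).
In A → + E: E is at the end, add FOLLOW(A)

The FOLLOW sets referred to above (computed the same way, to a fixed point):
  FOLLOW(A) = { $, '+', ';', 'd' }

Taking the union: FOLLOW(E) = { $, '+', ';', 'd' }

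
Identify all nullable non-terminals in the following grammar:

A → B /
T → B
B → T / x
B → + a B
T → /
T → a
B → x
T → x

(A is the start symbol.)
A non-terminal is nullable if it can derive ε (the empty string): either it has an ε-production, or it has a production whose right-hand side consists entirely of nullable non-terminals.

There are no ε-productions, so no non-terminal can derive ε.
No non-terminals are nullable.

Answer: None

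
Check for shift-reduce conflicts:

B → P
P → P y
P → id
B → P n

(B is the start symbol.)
Yes — I2: [B → P .] vs [B → P . n]

A shift-reduce conflict occurs when an LR(0) state has both:
  - a complete (reduce) item [A → α .] (dot at the end), and
  - a shift item [B → β . c γ] (dot before a terminal).

Augment with B' → B and build the canonical LR(0) collection (I0 = CLOSURE({[B' → . B]}), then GOTO on every symbol after a dot until no new states appear). It has 6 states:
  I0: { [B → . P n], [B → . P], [B' → . B], [P → . P y], [P → . id] }  — shift
  I1: { [B' → B .] }  — accept
  I2: { [B → P . n], [B → P .], [P → P . y] }  — shift, reduce
  I3: { [P → id .] }  — reduce
  I4: { [B → P n .] }  — reduce
  I5: { [P → P y .] }  — reduce

I2 contains reduce item [B → P .] and shift items [B → P . n], [P → P . y] — shift-reduce conflict.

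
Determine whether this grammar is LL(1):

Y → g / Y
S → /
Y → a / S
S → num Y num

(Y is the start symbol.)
A grammar is LL(1) if for each non-terminal N with multiple productions, the predict sets of those productions are pairwise disjoint, where PREDICT(N → α) = (FIRST(α) \ {ε}) ∪ (FOLLOW(N) if α ⇒* ε).

For Y:
  PREDICT(Y → g '/' Y) = { 'g' }
  PREDICT(Y → a '/' S) = { 'a' }
For S:
  PREDICT(S → '/') = { '/' }
  PREDICT(S → num Y num) = { 'num' }

All predict sets are disjoint. The grammar IS LL(1).

Answer: Yes, the grammar is LL(1).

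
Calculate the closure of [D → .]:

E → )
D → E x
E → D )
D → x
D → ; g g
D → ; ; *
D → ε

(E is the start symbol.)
To compute CLOSURE, for each item [A → α.Bβ] where B is a non-terminal, add [B → .γ] for all productions B → γ; repeat for the newly added items until nothing changes.

Start with: [D → .]
The dot is at the end, so nothing is added.

CLOSURE = { [D → .] }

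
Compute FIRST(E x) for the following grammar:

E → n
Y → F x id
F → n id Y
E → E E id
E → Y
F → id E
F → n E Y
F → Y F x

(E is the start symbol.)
{ 'id', 'n' }

FIRST sets of the non-terminals involved (from the grammar, by fixed-point iteration):
  FIRST(E) = { 'id', 'n' }

To compute FIRST(E x), process the symbols left to right:
Symbol E is a non-terminal. Add FIRST(E) \ {ε} = { 'id', 'n' }
E is not nullable (ε ∉ FIRST(E)), so stop here.
FIRST(E x) = { 'id', 'n' }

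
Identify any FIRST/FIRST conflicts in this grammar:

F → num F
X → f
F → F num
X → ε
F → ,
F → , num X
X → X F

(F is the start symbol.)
Yes. F → num F / F → F num on { 'num' }; F → F num / F → ',' on { ',' }; F → F num / F → ',' num X on { ',' }; F → ',' / F → ',' num X on { ',' }; X → f / X → X F on { 'f' }

A FIRST/FIRST conflict occurs when two productions N → α and N → β for the same non-terminal have FIRST(α) ∩ FIRST(β) ≠ ∅ (with ε ∈ FIRST of a nullable right-hand side, so two nullable alternatives also conflict).

FIRST sets of the non-terminals at (or reachable through a nullable prefix from) the front of some alternative:
  FIRST(F) = { ',', 'num' }
  FIRST(X) = { ',', 'f', 'num', ε }

Productions for F:
  F → num F: FIRST = { 'num' }
  F → F num: FIRST = { ',', 'num' }
  F → ,: FIRST = { ',' }
  F → , num X: FIRST = { ',' }
Productions for X:
  X → f: FIRST = { 'f' }
  X → ε: FIRST = { ε }
  X → X F: FIRST = { ',', 'f', 'num' }

Conflict for F: F → num F and F → F num
  Overlap: { 'num' }
Conflict for F: F → F num and F → ,
  Overlap: { ',' }
Conflict for F: F → F num and F → , num X
  Overlap: { ',' }
Conflict for F: F → , and F → , num X
  Overlap: { ',' }
Conflict for X: X → f and X → X F
  Overlap: { 'f' }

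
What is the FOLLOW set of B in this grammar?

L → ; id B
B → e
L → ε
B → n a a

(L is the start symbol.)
{ $ }

To compute FOLLOW(B), find every occurrence of B on a right-hand side N → α B β: add FIRST(β) \ {ε}, and if β is empty or nullable also add FOLLOW(N). Iterate to a fixed point.

In L → ; id B: B is at the end, add FOLLOW(L)

The FOLLOW sets referred to above (computed the same way, to a fixed point):
  FOLLOW(L) = { $ }

Taking the union: FOLLOW(B) = { $ }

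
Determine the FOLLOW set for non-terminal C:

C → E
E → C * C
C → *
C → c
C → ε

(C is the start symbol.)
{ $, '*' }

C is the start symbol, so $ ∈ FOLLOW(C).
In E → C * C: C is followed by '*' C, add FIRST('*' C) \ {ε} = { '*' }
In E → C * C: C is at the end, add FOLLOW(E)

The FOLLOW sets referred to above (computed the same way, to a fixed point):
  FOLLOW(E) = { $, '*' }

Taking the union: FOLLOW(C) = { $, '*' }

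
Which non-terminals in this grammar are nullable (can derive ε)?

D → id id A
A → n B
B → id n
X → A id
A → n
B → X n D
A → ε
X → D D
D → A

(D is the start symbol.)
{ 'A', 'D', 'X' }

A non-terminal is nullable if it can derive ε (the empty string): either it has an ε-production, or it has a production whose right-hand side consists entirely of nullable non-terminals.

ε-productions: A → ε
So A is immediately nullable.
D → A: every symbol on the right is nullable, so D is nullable too.
X → D D: every symbol on the right is nullable, so X is nullable too.
No further non-terminal can be added: every production for the remaining non-terminals contains a terminal or a non-nullable non-terminal.
Nullable = { 'A', 'D', 'X' }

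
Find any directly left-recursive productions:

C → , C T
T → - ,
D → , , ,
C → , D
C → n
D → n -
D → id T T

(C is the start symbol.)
No direct left recursion

Direct left recursion occurs when N → N α for some non-terminal N (the right-hand side begins with the left-hand side itself).

C → , C T: starts with ','
T → - ,: starts with '-'
D → , , ,: starts with ','
C → , D: starts with ','
C → n: starts with n
D → n -: starts with n
D → id T T: starts with id

No direct left recursion found.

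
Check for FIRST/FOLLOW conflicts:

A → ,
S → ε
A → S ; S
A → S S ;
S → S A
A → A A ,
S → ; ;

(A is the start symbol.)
Yes. S → S A with FOLLOW(S) on { ',', ';' }; S → ';' ';' with FOLLOW(S) on { ';' }

A FIRST/FOLLOW conflict occurs when a non-terminal N has a nullable alternative N → β (β ⇒* ε) and another alternative N → α with FIRST(α) ∩ FOLLOW(N) ≠ ∅: on such a lookahead the parser cannot decide between expanding α and letting N vanish via β.

Nullable non-terminals: S.
FIRST sets used below: FIRST(S) = { ',', ';', ε }, FIRST(A) = { ',', ';' }

S: nullable alternative(s) S → ε; FOLLOW(S) = { $, ',', ';' }
  S → ε: FIRST \ {ε} = { } — this is the only nullable alternative, skip
  S → S A: FIRST \ {ε} = { ',', ';' } — overlaps FOLLOW(S) on { ',', ';' }: CONFLICT
  S → ; ;: FIRST \ {ε} = { ';' } — overlaps FOLLOW(S) on { ';' }: CONFLICT

A has no nullable alternative, so no FIRST/FOLLOW check is needed there.

So the grammar has 2 FIRST/FOLLOW conflicts (marked CONFLICT above).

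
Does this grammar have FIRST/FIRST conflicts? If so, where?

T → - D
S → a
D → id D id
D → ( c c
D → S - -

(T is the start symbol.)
No FIRST/FIRST conflicts.

A FIRST/FIRST conflict occurs when two productions N → α and N → β for the same non-terminal have FIRST(α) ∩ FIRST(β) ≠ ∅ (with ε ∈ FIRST of a nullable right-hand side, so two nullable alternatives also conflict).

FIRST sets of the non-terminals at (or reachable through a nullable prefix from) the front of some alternative:
  FIRST(S) = { 'a' }

Productions for D:
  D → id D id: FIRST = { 'id' }
  D → ( c c: FIRST = { '(' }
  D → S - -: FIRST = { 'a' }
T, S have only one production, so no FIRST/FIRST conflict is possible there.

All alternatives of each non-terminal have pairwise disjoint FIRST sets.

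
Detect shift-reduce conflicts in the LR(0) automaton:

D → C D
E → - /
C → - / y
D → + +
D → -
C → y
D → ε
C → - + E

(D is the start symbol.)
A shift-reduce conflict occurs when an LR(0) state has both:
  - a complete (reduce) item [A → α .] (dot at the end), and
  - a shift item [B → β . c γ] (dot before a terminal).

Augment with D' → D and build the canonical LR(0) collection (I0 = CLOSURE({[D' → . D]}), then GOTO on every symbol after a dot until no new states appear). It has 14 states:
  I0: { [C → . - + E], [C → . - / y], [C → . y], [D → . + +], [D → . -], [D → . C D], [D → .], [D' → . D] }  — shift, reduce
  I1: { [D → + . +] }  — shift
  I2: { [C → - . + E], [C → - . / y], [D → - .] }  — shift, reduce
  I3: { [C → . - + E], [C → . - / y], [C → . y], [D → . + +], [D → . -], [D → . C D], [D → .], [D → C . D] }  — shift, reduce
  I4: { [D' → D .] }  — accept
  I5: { [C → y .] }  — reduce
  I6: { [D → C D .] }  — reduce
  I7: { [C → - + . E], [E → . - /] }  — shift
  I8: { [C → - / . y] }  — shift
  I9: { [C → - / y .] }  — reduce
  I10: { [E → - . /] }  — shift
  I11: { [C → - + E .] }  — reduce
  I12: { [E → - / .] }  — reduce
  I13: { [D → + + .] }  — reduce

I0 contains reduce item [D → .] and shift items [C → . - + E], [C → . - / y], [C → . y], [D → . + +], [D → . -] — shift-reduce conflict.
I2 contains reduce item [D → - .] and shift items [C → - . + E], [C → - . / y] — shift-reduce conflict.
I3 contains reduce item [D → .] and shift items [C → . - + E], [C → . - / y], [C → . y], [D → . + +], [D → . -] — shift-reduce conflict.

Answer: Yes — I0: [D → .] vs [C → . - + E]; I2: [D → - .] vs [C → - . + E]; I3: [D → .] vs [C → . - + E]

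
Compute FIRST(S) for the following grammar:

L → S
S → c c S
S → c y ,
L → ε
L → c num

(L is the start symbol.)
To compute FIRST(S), examine every production with S on the left-hand side, reading each right-hand side left to right until a non-nullable symbol is reached.

From S → c c S:
  - c is a terminal: add 'c' and stop
From S → c y ,:
  - c is a terminal: add 'c' and stop

Collecting: FIRST(S) = { 'c' }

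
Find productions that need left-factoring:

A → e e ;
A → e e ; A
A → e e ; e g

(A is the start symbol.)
Yes, A has productions with common prefix 'e e ;'

Left-factoring is needed when two productions for the same non-terminal
share a common prefix on the right-hand side.

Productions for A:
  A → e e ;
  A → e e ; A
  A → e e ; e g

Found common prefix 'e e ;' in productions for A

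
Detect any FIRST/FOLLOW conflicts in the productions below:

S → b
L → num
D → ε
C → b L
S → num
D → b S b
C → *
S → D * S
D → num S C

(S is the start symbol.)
Nullable non-terminals: D.

D: nullable alternative(s) D → ε; FOLLOW(D) = { '*' }
  D → ε: FIRST \ {ε} = { } — this is the only nullable alternative, skip
  D → b S b: FIRST \ {ε} = { 'b' } — disjoint from FOLLOW(D)
  D → num S C: FIRST \ {ε} = { 'num' } — disjoint from FOLLOW(D)

C, L, S have no nullable alternative, so no FIRST/FOLLOW check is needed there.

No FIRST/FOLLOW conflicts found.

Answer: No FIRST/FOLLOW conflicts.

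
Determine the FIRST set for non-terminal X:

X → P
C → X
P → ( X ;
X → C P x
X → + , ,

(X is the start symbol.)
To compute FIRST(X), examine every production with X on the left-hand side, reading each right-hand side left to right until a non-nullable symbol is reached.

FIRST sets of the other non-terminals involved (by the same procedure, iterated to a fixed point):
  FIRST(P) = { '(' }
  FIRST(C) = { '(', '+' }

From X → P:
  - P is a non-terminal: add FIRST(P) \ {ε} = { '(' }
    P is not nullable, so stop
From X → C P x:
  - C is a non-terminal: add FIRST(C) \ {ε} = { '(', '+' }
    C is not nullable, so stop
From X → + , ,:
  - '+' is a terminal: add '+' and stop

Collecting: FIRST(X) = { '(', '+' }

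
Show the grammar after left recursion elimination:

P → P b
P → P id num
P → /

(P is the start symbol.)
P → / P'
P' → b P'
P' → id num P'
P' → ε

P is directly left-recursive. The standard transformation for
  A → A α₁ | ... | A α_m | β₁ | ... | β_n
is
  A  → β₁ A' | ... | β_n A'
  A' → α₁ A' | ... | α_m A' | ε

P → / becomes P → / P'
P → P b becomes P' → b P'
P → P id num becomes P' → id num P'
Add P' → ε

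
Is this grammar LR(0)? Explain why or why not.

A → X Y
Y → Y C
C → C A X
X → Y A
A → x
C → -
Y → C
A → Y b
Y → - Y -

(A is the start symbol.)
A grammar is LR(0) if no state in the canonical LR(0) collection has:
  - both a shift item (dot before a terminal) and a complete item (shift-reduce conflict), or
  - two or more complete items (reduce-reduce conflict; the accept item [A' → A .] counts as a complete item here).

Augment with A' → A and build the canonical LR(0) collection (I0 = CLOSURE({[A' → . A]}), then GOTO on every symbol after a dot until no new states appear). It has 18 states:
  I0: { [A → . X Y], [A → . Y b], [A → . x], [A' → . A], [C → . -], [C → . C A X], [X → . Y A], [Y → . - Y -], [Y → . C], [Y → . Y C] }  — shift
  I1: { [C → - .], [C → . -], [C → . C A X], [Y → - . Y -], [Y → . - Y -], [Y → . C], [Y → . Y C] }  — shift, reduce
  I2: { [A' → A .] }  — accept
  I3: { [A → . X Y], [A → . Y b], [A → . x], [C → . -], [C → . C A X], [C → C . A X], [X → . Y A], [Y → . - Y -], [Y → . C], [Y → . Y C], [Y → C .] }  — shift, reduce
  I4: { [A → X . Y], [C → . -], [C → . C A X], [Y → . - Y -], [Y → . C], [Y → . Y C] }  — shift
  I5: { [A → . X Y], [A → . Y b], [A → . x], [A → Y . b], [C → . -], [C → . C A X], [X → . Y A], [X → Y . A], [Y → . - Y -], [Y → . C], [Y → . Y C], [Y → Y . C] }  — shift
  I6: { [A → x .] }  — reduce
  I7: { [X → Y A .] }  — reduce
  I8: { [A → . X Y], [A → . Y b], [A → . x], [C → . -], [C → . C A X], [C → C . A X], [X → . Y A], [Y → . - Y -], [Y → . C], [Y → . Y C], [Y → C .], [Y → Y C .] }  — shift, 2 reduces
  I9: { [A → Y b .] }  — reduce
  I10: { [C → . -], [C → . C A X], [C → C A . X], [X → . Y A], [Y → . - Y -], [Y → . C], [Y → . Y C] }  — shift
  I11: { [C → C A X .] }  — reduce
  I12: { [A → . X Y], [A → . Y b], [A → . x], [C → . -], [C → . C A X], [X → . Y A], [X → Y . A], [Y → . - Y -], [Y → . C], [Y → . Y C], [Y → Y . C] }  — shift
  I13: { [A → X Y .], [C → . -], [C → . C A X], [Y → Y . C] }  — shift, reduce
  I14: { [C → - .] }  — reduce
  I15: { [A → . X Y], [A → . Y b], [A → . x], [C → . -], [C → . C A X], [C → C . A X], [X → . Y A], [Y → . - Y -], [Y → . C], [Y → . Y C], [Y → Y C .] }  — shift, reduce
  I16: { [C → . -], [C → . C A X], [Y → - Y . -], [Y → Y . C] }  — shift
  I17: { [C → - .], [Y → - Y - .] }  — 2 reduces

Conflict in state I1:
  Shift-reduce conflict between [C → - .] and [C → . -]
So the grammar is NOT LR(0).

Answer: No. Shift-reduce conflict between [C → - .] and [C → . -]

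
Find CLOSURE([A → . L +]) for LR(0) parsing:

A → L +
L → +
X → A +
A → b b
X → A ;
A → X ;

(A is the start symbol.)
Start with: [A → . L +]
  [A → . L +] has the dot before L: add [L → . +]
No further items can be added.

CLOSURE = { [A → . L +], [L → . +] }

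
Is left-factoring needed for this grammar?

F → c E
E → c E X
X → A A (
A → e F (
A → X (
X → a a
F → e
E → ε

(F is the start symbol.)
Left-factoring is needed when two productions for the same non-terminal
share a common prefix on the right-hand side.

Productions for F:
  F → c E
  F → e
Productions for E:
  E → c E X
  E → ε
Productions for X:
  X → A A (
  X → a a
Productions for A:
  A → e F (
  A → X (

No common prefixes found.

Answer: No, left-factoring is not needed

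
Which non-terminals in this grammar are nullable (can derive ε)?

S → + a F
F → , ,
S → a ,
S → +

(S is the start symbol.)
None

There are no ε-productions, so no non-terminal can derive ε.
No non-terminals are nullable.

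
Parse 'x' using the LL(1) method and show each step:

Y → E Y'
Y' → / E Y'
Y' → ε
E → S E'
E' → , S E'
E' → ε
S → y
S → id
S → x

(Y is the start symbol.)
Stack is shown with the top on the left.

Stack      Input  Action
------------------------
Y $        x $    output Y → E Y'
E Y' $     x $    output E → S E'
S E' Y' $  x $    output S → x
x E' Y' $  x $    match 'x'
E' Y' $    $      output E' → ε
Y' $       $      output Y' → ε
$          $      accept

The string is accepted.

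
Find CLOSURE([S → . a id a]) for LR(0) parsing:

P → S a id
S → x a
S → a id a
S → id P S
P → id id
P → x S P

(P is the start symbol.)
{ [S → . a id a] }

To compute CLOSURE, for each item [A → α.Bβ] where B is a non-terminal, add [B → .γ] for all productions B → γ; repeat for the newly added items until nothing changes.

Start with: [S → . a id a]
The dot precedes the terminal a, so nothing is added.

CLOSURE = { [S → . a id a] }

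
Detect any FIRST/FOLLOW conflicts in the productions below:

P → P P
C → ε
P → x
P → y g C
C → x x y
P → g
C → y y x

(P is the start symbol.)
Nullable non-terminals: C.

C: nullable alternative(s) C → ε; FOLLOW(C) = { $, 'g', 'x', 'y' }
  C → ε: FIRST \ {ε} = { } — this is the only nullable alternative, skip
  C → x x y: FIRST \ {ε} = { 'x' } — overlaps FOLLOW(C) on { 'x' }: CONFLICT
  C → y y x: FIRST \ {ε} = { 'y' } — overlaps FOLLOW(C) on { 'y' }: CONFLICT

P has no nullable alternative, so no FIRST/FOLLOW check is needed there.

So the grammar has 2 FIRST/FOLLOW conflicts (marked CONFLICT above).

Answer: Yes. C → x x y with FOLLOW(C) on { 'x' }; C → y y x with FOLLOW(C) on { 'y' }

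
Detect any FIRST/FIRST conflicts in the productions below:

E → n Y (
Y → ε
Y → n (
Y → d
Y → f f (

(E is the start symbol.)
No FIRST/FIRST conflicts.

Productions for Y:
  Y → ε: FIRST = { ε }
  Y → n (: FIRST = { 'n' }
  Y → d: FIRST = { 'd' }
  Y → f f (: FIRST = { 'f' }
E has only one production, so no FIRST/FIRST conflict is possible there.

All alternatives of each non-terminal have pairwise disjoint FIRST sets.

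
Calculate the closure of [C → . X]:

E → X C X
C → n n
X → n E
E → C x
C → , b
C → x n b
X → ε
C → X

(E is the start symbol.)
{ [C → . X], [X → . n E], [X → .] }

Start with: [C → . X]
  [C → . X] has the dot before X: add [X → . n E], [X → .]
No further items can be added.

CLOSURE = { [C → . X], [X → . n E], [X → .] }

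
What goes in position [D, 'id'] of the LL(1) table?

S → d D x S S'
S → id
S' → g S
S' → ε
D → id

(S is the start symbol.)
D → id

To find M[D, 'id'], we find productions for D where 'id' is in the predict set (PREDICT(N → α) = (FIRST(α) \ {ε}) ∪ (FOLLOW(N) if α ⇒* ε)).

D → id: PREDICT = { 'id' }
  'id' is in predict set, so this production goes in M[D, 'id']

M[D, 'id'] = D → id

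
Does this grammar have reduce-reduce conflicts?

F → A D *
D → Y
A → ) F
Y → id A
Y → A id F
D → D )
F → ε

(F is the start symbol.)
Augment with F' → F and build the canonical LR(0) collection (I0 = CLOSURE({[F' → . F]}), then GOTO on every symbol after a dot until no new states appear). It has 14 states:
  I0: { [A → . ) F], [F → . A D *], [F → .], [F' → . F] }  — shift, reduce
  I1: { [A → ) . F], [A → . ) F], [F → . A D *], [F → .] }  — shift, reduce
  I2: { [A → . ) F], [D → . D )], [D → . Y], [F → A . D *], [Y → . A id F], [Y → . id A] }  — shift
  I3: { [F' → F .] }  — accept
  I4: { [Y → A . id F] }  — shift
  I5: { [D → D . )], [F → A D . *] }  — shift
  I6: { [D → Y .] }  — reduce
  I7: { [A → . ) F], [Y → id . A] }  — shift
  I8: { [Y → id A .] }  — reduce
  I9: { [D → D ) .] }  — reduce
  I10: { [F → A D * .] }  — reduce
  I11: { [A → . ) F], [F → . A D *], [F → .], [Y → A id . F] }  — shift, reduce
  I12: { [Y → A id F .] }  — reduce
  I13: { [A → ) F .] }  — reduce

No state contains more than one complete item.

Answer: No reduce-reduce conflicts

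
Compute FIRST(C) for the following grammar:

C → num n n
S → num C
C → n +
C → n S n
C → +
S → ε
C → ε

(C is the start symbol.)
{ '+', 'n', 'num', ε }

From C → num n n:
  - num is a terminal: add 'num' and stop
From C → n +:
  - n is a terminal: add 'n' and stop
From C → n S n:
  - n is a terminal: add 'n' and stop
From C → +:
  - '+' is a terminal: add '+' and stop
From C → ε:
  - ε-production, so ε ∈ FIRST(C)

Collecting: FIRST(C) = { '+', 'n', 'num', ε }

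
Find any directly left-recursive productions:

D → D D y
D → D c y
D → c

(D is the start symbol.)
D → D D y: LEFT RECURSIVE (starts with D)
D → D c y: LEFT RECURSIVE (starts with D)
D → c: starts with c

The grammar has direct left recursion on: D.

Answer: Yes, D is left-recursive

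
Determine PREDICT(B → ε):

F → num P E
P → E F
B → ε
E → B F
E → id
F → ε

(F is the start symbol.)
{ $, 'id', 'num' }

PREDICT(B → ε) = (FIRST(RHS) \ {ε}) ∪ (FOLLOW(B) if ε ∈ FIRST(RHS), i.e. RHS ⇒* ε)
The right-hand side is ε (FIRST(ε) = { ε }), so the predict set is FOLLOW(B) = { $, 'id', 'num' }
PREDICT(B → ε) = { $, 'id', 'num' }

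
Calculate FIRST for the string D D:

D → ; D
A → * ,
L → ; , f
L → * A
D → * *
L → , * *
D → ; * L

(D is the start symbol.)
FIRST sets of the non-terminals involved (from the grammar, by fixed-point iteration):
  FIRST(D) = { '*', ';' }

To compute FIRST(D D), process the symbols left to right:
Symbol D is a non-terminal. Add FIRST(D) \ {ε} = { '*', ';' }
D is not nullable (ε ∉ FIRST(D)), so stop here.
FIRST(D D) = { '*', ';' }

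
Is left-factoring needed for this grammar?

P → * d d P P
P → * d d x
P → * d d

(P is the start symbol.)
Left-factoring is needed when two productions for the same non-terminal
share a common prefix on the right-hand side.

Productions for P:
  P → * d d P P
  P → * d d x
  P → * d d

Found common prefix '* d d' in productions for P

Answer: Yes, P has productions with common prefix '* d d'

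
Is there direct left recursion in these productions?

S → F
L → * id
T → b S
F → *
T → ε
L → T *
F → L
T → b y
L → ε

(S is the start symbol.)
No direct left recursion

Direct left recursion occurs when N → N α for some non-terminal N (the right-hand side begins with the left-hand side itself).

S → F: starts with F
L → * id: starts with '*'
T → b S: starts with b
F → *: starts with '*'
T → ε: starts with ε
L → T *: starts with T
F → L: starts with L
T → b y: starts with b
L → ε: starts with ε

No direct left recursion found.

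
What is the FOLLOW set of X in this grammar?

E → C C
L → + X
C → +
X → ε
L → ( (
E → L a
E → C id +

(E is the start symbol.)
{ 'a' }

To compute FOLLOW(X), find every occurrence of X on a right-hand side N → α X β: add FIRST(β) \ {ε}, and if β is empty or nullable also add FOLLOW(N). Iterate to a fixed point.

In L → + X: X is at the end, add FOLLOW(L)

The FOLLOW sets referred to above (computed the same way, to a fixed point):
  FOLLOW(L) = { 'a' }

Taking the union: FOLLOW(X) = { 'a' }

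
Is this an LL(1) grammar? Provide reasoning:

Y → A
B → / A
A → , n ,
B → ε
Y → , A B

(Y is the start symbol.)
No. Predict set conflict for Y: { ',' }

A grammar is LL(1) if for each non-terminal N with multiple productions, the predict sets of those productions are pairwise disjoint, where PREDICT(N → α) = (FIRST(α) \ {ε}) ∪ (FOLLOW(N) if α ⇒* ε).

Relevant sets:
  FIRST(A) = { ',' }
  FOLLOW(B) = { $ }

For Y:
  PREDICT(Y → A) = { ',' }
  PREDICT(Y → ',' A B) = { ',' }
For B:
  PREDICT(B → '/' A) = { '/' }
  PREDICT(B → ε) = { $ }
A has a single production, so nothing to check there.

Conflict found: Predict set conflict for Y: { ',' }
The grammar is NOT LL(1).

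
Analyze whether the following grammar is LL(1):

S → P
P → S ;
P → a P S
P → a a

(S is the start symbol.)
A grammar is LL(1) if for each non-terminal N with multiple productions, the predict sets of those productions are pairwise disjoint, where PREDICT(N → α) = (FIRST(α) \ {ε}) ∪ (FOLLOW(N) if α ⇒* ε).

Relevant sets:
  FIRST(S) = { 'a' }

For P:
  PREDICT(P → S ';') = { 'a' }
  PREDICT(P → a P S) = { 'a' }
  PREDICT(P → a a) = { 'a' }
S has a single production, so nothing to check there.

Conflict found: Predict set conflict for P: { 'a' }
The grammar is NOT LL(1).

Answer: No. Predict set conflict for P: { 'a' }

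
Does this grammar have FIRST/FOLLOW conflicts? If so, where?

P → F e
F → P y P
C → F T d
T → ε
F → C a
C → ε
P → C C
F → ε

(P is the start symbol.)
Yes. P → F e with FOLLOW(P) on { 'd', 'e', 'y' }; F → P y P with FOLLOW(F) on { 'd', 'e' }; F → C a with FOLLOW(F) on { 'd', 'e' }; C → F T d with FOLLOW(C) on { 'a', 'd', 'e', 'y' }

A FIRST/FOLLOW conflict occurs when a non-terminal N has a nullable alternative N → β (β ⇒* ε) and another alternative N → α with FIRST(α) ∩ FOLLOW(N) ≠ ∅: on such a lookahead the parser cannot decide between expanding α and letting N vanish via β.

Nullable non-terminals: C, F, P, T.
FIRST sets used below: FIRST(F) = { 'a', 'd', 'e', 'y', ε }, FIRST(T) = { ε }, FIRST(P) = { 'a', 'd', 'e', 'y', ε }, FIRST(C) = { 'a', 'd', 'e', 'y', ε }

C: nullable alternative(s) C → ε; FOLLOW(C) = { $, 'a', 'd', 'e', 'y' }
  C → F T d: FIRST \ {ε} = { 'a', 'd', 'e', 'y' } — overlaps FOLLOW(C) on { 'a', 'd', 'e', 'y' }: CONFLICT
  C → ε: FIRST \ {ε} = { } — this is the only nullable alternative, skip

F: nullable alternative(s) F → ε; FOLLOW(F) = { 'd', 'e' }
  F → P y P: FIRST \ {ε} = { 'a', 'd', 'e', 'y' } — overlaps FOLLOW(F) on { 'd', 'e' }: CONFLICT
  F → C a: FIRST \ {ε} = { 'a', 'd', 'e', 'y' } — overlaps FOLLOW(F) on { 'd', 'e' }: CONFLICT
  F → ε: FIRST \ {ε} = { } — this is the only nullable alternative, skip

P: nullable alternative(s) P → C C; FOLLOW(P) = { $, 'd', 'e', 'y' }
  P → F e: FIRST \ {ε} = { 'a', 'd', 'e', 'y' } — overlaps FOLLOW(P) on { 'd', 'e', 'y' }: CONFLICT
  P → C C: FIRST \ {ε} = { 'a', 'd', 'e', 'y' } — this is the only nullable alternative, skip
T has a nullable alternative but only one production, so nothing to check.

So the grammar has 4 FIRST/FOLLOW conflicts (marked CONFLICT above).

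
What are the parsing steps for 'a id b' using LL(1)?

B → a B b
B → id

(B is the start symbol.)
Stack is shown with the top on the left.

Stack    Input     Action
-------------------------
B $      a id b $  output B → a B b
a B b $  a id b $  match 'a'
B b $    id b $    output B → id
id b $   id b $    match 'id'
b $      b $       match 'b'
$        $         accept

The string is accepted.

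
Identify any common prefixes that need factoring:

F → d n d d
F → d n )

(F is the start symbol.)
Left-factoring is needed when two productions for the same non-terminal
share a common prefix on the right-hand side.

Productions for F:
  F → d n d d
  F → d n )

Found common prefix 'd n' in productions for F

Answer: Yes, F has productions with common prefix 'd n'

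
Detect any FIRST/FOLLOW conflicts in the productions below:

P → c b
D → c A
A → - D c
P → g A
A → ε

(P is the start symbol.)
A FIRST/FOLLOW conflict occurs when a non-terminal N has a nullable alternative N → β (β ⇒* ε) and another alternative N → α with FIRST(α) ∩ FOLLOW(N) ≠ ∅: on such a lookahead the parser cannot decide between expanding α and letting N vanish via β.

Nullable non-terminals: A.

A: nullable alternative(s) A → ε; FOLLOW(A) = { $, 'c' }
  A → - D c: FIRST \ {ε} = { '-' } — disjoint from FOLLOW(A)
  A → ε: FIRST \ {ε} = { } — this is the only nullable alternative, skip

D, P have no nullable alternative, so no FIRST/FOLLOW check is needed there.

No FIRST/FOLLOW conflicts found.

Answer: No FIRST/FOLLOW conflicts.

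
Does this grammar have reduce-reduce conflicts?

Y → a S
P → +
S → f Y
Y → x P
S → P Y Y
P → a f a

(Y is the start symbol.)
No reduce-reduce conflicts

A reduce-reduce conflict occurs when an LR(0) state has two complete items [A → α .] and [B → β .] — both call for a reduction, and with no lookahead the parser cannot choose between them.

Augment with Y' → Y and build the canonical LR(0) collection (I0 = CLOSURE({[Y' → . Y]}), then GOTO on every symbol after a dot until no new states appear). It has 15 states:
  I0: { [Y → . a S], [Y → . x P], [Y' → . Y] }  — shift
  I1: { [Y' → Y .] }  — accept
  I2: { [P → . +], [P → . a f a], [S → . P Y Y], [S → . f Y], [Y → a . S] }  — shift
  I3: { [P → . +], [P → . a f a], [Y → x . P] }  — shift
  I4: { [P → + .] }  — reduce
  I5: { [Y → x P .] }  — reduce
  I6: { [P → a . f a] }  — shift
  I7: { [P → a f . a] }  — shift
  I8: { [P → a f a .] }  — reduce
  I9: { [S → P . Y Y], [Y → . a S], [Y → . x P] }  — shift
  I10: { [Y → a S .] }  — reduce
  I11: { [S → f . Y], [Y → . a S], [Y → . x P] }  — shift
  I12: { [S → f Y .] }  — reduce
  I13: { [S → P Y . Y], [Y → . a S], [Y → . x P] }  — shift
  I14: { [S → P Y Y .] }  — reduce

No state contains more than one complete item.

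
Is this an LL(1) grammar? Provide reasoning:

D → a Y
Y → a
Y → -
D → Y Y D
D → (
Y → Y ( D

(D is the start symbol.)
No. Predict set conflict for D: { 'a' }

A grammar is LL(1) if for each non-terminal N with multiple productions, the predict sets of those productions are pairwise disjoint, where PREDICT(N → α) = (FIRST(α) \ {ε}) ∪ (FOLLOW(N) if α ⇒* ε).

Relevant sets:
  FIRST(Y) = { '-', 'a' }

For D:
  PREDICT(D → a Y) = { 'a' }
  PREDICT(D → Y Y D) = { '-', 'a' }
  PREDICT(D → '(') = { '(' }
For Y:
  PREDICT(Y → a) = { 'a' }
  PREDICT(Y → '-') = { '-' }
  PREDICT(Y → Y '(' D) = { '-', 'a' }

Conflict found: Predict set conflict for D: { 'a' }
The grammar is NOT LL(1).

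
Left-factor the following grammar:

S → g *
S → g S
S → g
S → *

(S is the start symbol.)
S → g S'
S' → *
S' → S
S' → ε
S → *

Left-factoring transforms A → αβ₁ | αβ₂ into A → αA' and A' → β₁ | β₂
(α is the longest common prefix among the alternatives). Repeat until
no nonterminal has two alternatives with a common prefix.

Round 1: S has alternatives sharing prefix 'g'. Introduce S': S → g S'
  Add: S' → *
  Add: S' → S
  Add: S' → ε

No remaining common prefixes — done.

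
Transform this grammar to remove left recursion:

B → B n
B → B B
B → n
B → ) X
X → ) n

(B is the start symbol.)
B is directly left-recursive. The standard transformation for
  A → A α₁ | ... | A α_m | β₁ | ... | β_n
is
  A  → β₁ A' | ... | β_n A'
  A' → α₁ A' | ... | α_m A' | ε

B → n becomes B → n B'
B → ) X becomes B → ) X B'
B → B n becomes B' → n B'
B → B B becomes B' → B B'
Add B' → ε

Productions for other non-terminals are unchanged:
  X → ) n

Resulting grammar:
B → n B'
B → ) X B'
B' → n B'
B' → B B'
B' → ε
X → ) n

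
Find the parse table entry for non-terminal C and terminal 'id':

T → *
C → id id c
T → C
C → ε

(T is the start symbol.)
C → id id c

To find M[C, 'id'], we find productions for C where 'id' is in the predict set (PREDICT(N → α) = (FIRST(α) \ {ε}) ∪ (FOLLOW(N) if α ⇒* ε)).

Relevant sets:
  FOLLOW(C) = { $ }

C → id id c: PREDICT = { 'id' }
  'id' is in predict set, so this production goes in M[C, 'id']
C → ε: PREDICT = { $ }

M[C, 'id'] = C → id id c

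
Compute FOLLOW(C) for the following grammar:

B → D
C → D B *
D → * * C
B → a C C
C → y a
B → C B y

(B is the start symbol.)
{ $, '*', 'a', 'y' }

To compute FOLLOW(C), find every occurrence of C on a right-hand side N → α C β: add FIRST(β) \ {ε}, and if β is empty or nullable also add FOLLOW(N). Iterate to a fixed point.

In D → * * C: C is at the end, add FOLLOW(D)
In B → a C C: C is followed by C, add FIRST(C) \ {ε} = { '*', 'y' }
In B → a C C: C is at the end, add FOLLOW(B)
In B → C B y: C is followed by B y, add FIRST(B y) \ {ε} = { '*', 'a', 'y' }

The FOLLOW sets referred to above (computed the same way, to a fixed point):
  FOLLOW(D) = { $, '*', 'a', 'y' }
  FOLLOW(B) = { $, '*', 'y' }

Taking the union: FOLLOW(C) = { $, '*', 'a', 'y' }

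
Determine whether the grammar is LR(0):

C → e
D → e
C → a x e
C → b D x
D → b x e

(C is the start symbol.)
A grammar is LR(0) if no state in the canonical LR(0) collection has:
  - both a shift item (dot before a terminal) and a complete item (shift-reduce conflict), or
  - two or more complete items (reduce-reduce conflict; the accept item [C' → C .] counts as a complete item here).

Augment with C' → C and build the canonical LR(0) collection (I0 = CLOSURE({[C' → . C]}), then GOTO on every symbol after a dot until no new states appear). It has 13 states:
  I0: { [C → . a x e], [C → . b D x], [C → . e], [C' → . C] }  — shift
  I1: { [C' → C .] }  — accept
  I2: { [C → a . x e] }  — shift
  I3: { [C → b . D x], [D → . b x e], [D → . e] }  — shift
  I4: { [C → e .] }  — reduce
  I5: { [C → b D . x] }  — shift
  I6: { [D → b . x e] }  — shift
  I7: { [D → e .] }  — reduce
  I8: { [D → b x . e] }  — shift
  I9: { [D → b x e .] }  — reduce
  I10: { [C → b D x .] }  — reduce
  I11: { [C → a x . e] }  — shift
  I12: { [C → a x e .] }  — reduce

Every state is either a pure shift/goto state or contains exactly one complete item and nothing to shift — no conflicts. The grammar is LR(0).

Answer: Yes, the grammar is LR(0)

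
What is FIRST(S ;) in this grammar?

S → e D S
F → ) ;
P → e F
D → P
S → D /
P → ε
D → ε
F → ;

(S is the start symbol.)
FIRST sets of the non-terminals involved (from the grammar, by fixed-point iteration):
  FIRST(S) = { '/', 'e' }

To compute FIRST(S ;), process the symbols left to right:
Symbol S is a non-terminal. Add FIRST(S) \ {ε} = { '/', 'e' }
S is not nullable (ε ∉ FIRST(S)), so stop here.
FIRST(S ;) = { '/', 'e' }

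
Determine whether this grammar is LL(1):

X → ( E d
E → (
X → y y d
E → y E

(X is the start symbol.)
A grammar is LL(1) if for each non-terminal N with multiple productions, the predict sets of those productions are pairwise disjoint, where PREDICT(N → α) = (FIRST(α) \ {ε}) ∪ (FOLLOW(N) if α ⇒* ε).

For X:
  PREDICT(X → '(' E d) = { '(' }
  PREDICT(X → y y d) = { 'y' }
For E:
  PREDICT(E → '(') = { '(' }
  PREDICT(E → y E) = { 'y' }

All predict sets are disjoint. The grammar IS LL(1).

Answer: Yes, the grammar is LL(1).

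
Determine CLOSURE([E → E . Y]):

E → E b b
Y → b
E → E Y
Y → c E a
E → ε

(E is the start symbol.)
Start with: [E → E . Y]
  [E → E . Y] has the dot before Y: add [Y → . b], [Y → . c E a]
No further items can be added.

CLOSURE = { [E → E . Y], [Y → . b], [Y → . c E a] }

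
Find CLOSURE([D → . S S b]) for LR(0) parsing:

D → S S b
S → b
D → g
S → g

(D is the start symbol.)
To compute CLOSURE, for each item [A → α.Bβ] where B is a non-terminal, add [B → .γ] for all productions B → γ; repeat for the newly added items until nothing changes.

Start with: [D → . S S b]
  [D → . S S b] has the dot before S: add [S → . b], [S → . g]
No further items can be added.

CLOSURE = { [D → . S S b], [S → . b], [S → . g] }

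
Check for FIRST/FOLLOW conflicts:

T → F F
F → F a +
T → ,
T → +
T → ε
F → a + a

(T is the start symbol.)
Nullable non-terminals: T.
FIRST sets used below: FIRST(F) = { 'a' }

T: nullable alternative(s) T → ε; FOLLOW(T) = { $ }
  T → F F: FIRST \ {ε} = { 'a' } — disjoint from FOLLOW(T)
  T → ,: FIRST \ {ε} = { ',' } — disjoint from FOLLOW(T)
  T → +: FIRST \ {ε} = { '+' } — disjoint from FOLLOW(T)
  T → ε: FIRST \ {ε} = { } — this is the only nullable alternative, skip

F has no nullable alternative, so no FIRST/FOLLOW check is needed there.

No FIRST/FOLLOW conflicts found.

Answer: No FIRST/FOLLOW conflicts.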